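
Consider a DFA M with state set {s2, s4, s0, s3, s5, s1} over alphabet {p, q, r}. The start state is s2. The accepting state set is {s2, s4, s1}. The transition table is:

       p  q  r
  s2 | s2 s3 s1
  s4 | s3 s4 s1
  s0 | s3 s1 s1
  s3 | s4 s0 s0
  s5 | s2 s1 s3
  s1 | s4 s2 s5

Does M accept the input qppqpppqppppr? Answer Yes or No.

Yes

s2 → s3 → s4 → s3 → s0 → s3 → s4 → s3 → s0 → s3 → s4 → s3 → s4 → s1
End state s1 is accepting.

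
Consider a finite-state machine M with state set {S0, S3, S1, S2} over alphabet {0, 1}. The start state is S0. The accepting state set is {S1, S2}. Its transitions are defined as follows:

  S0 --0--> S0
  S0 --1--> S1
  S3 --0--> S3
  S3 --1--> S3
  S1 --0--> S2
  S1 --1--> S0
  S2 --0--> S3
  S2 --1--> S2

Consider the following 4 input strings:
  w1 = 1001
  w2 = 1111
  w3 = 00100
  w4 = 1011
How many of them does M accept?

1

w1: S0 → S1 → S2 → S3 → S3  → end S3, rejected
w2: S0 → S1 → S0 → S1 → S0  → end S0, rejected
w3: S0 → S0 → S0 → S1 → S2 → S3  → end S3, rejected
w4: S0 → S1 → S2 → S2 → S2  → end S2, accepted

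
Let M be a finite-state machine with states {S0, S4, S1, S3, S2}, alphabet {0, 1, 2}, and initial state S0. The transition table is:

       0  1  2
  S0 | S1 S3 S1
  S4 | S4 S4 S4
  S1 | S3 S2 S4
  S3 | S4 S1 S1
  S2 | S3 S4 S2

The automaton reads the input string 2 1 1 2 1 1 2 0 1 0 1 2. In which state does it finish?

S4

S0 → S1 → S2 → S4 → S4 → S4 → S4 → S4 → S4 → S4 → S4 → S4 → S4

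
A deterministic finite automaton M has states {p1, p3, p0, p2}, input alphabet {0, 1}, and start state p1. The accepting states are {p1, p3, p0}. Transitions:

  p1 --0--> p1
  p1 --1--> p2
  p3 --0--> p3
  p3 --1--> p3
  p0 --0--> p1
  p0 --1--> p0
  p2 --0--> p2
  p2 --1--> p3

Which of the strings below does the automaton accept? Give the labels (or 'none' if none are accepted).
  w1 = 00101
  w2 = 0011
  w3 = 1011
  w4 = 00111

w1: Trace: p1 -0-> p1 -0-> p1 -1-> p2 -0-> p2 -1-> p3  → end p3, accepted
w2: Trace: p1 -0-> p1 -0-> p1 -1-> p2 -1-> p3  → end p3, accepted
w3: Trace: p1 -1-> p2 -0-> p2 -1-> p3 -1-> p3  → end p3, accepted
w4: Trace: p1 -0-> p1 -0-> p1 -1-> p2 -1-> p3 -1-> p3  → end p3, accepted

w1, w2, w3, w4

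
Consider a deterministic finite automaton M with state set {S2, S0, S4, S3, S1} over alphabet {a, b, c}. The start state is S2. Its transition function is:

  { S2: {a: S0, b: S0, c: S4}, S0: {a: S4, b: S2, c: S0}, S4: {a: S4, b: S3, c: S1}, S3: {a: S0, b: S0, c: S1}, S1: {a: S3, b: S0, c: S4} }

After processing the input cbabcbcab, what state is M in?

S0

S2 → S4 → S3 → S0 → S2 → S4 → S3 → S1 → S3 → S0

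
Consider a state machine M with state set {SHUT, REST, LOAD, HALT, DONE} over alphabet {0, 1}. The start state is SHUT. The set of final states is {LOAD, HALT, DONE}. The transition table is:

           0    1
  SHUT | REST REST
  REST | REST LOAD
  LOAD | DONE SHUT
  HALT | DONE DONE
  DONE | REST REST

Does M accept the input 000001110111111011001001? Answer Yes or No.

SHUT → REST → REST → REST → REST → REST → LOAD → SHUT → REST → REST → LOAD → SHUT → REST → LOAD → SHUT → REST → REST → LOAD → SHUT → REST → REST → LOAD → DONE → REST → LOAD
End state LOAD is accepting.

Yes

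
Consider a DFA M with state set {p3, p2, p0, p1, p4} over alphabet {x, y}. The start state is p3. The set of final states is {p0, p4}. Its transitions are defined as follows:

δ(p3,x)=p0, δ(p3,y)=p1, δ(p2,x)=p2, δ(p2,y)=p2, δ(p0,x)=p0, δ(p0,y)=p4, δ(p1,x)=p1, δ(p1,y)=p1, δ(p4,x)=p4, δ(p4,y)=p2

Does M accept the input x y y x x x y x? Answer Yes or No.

Trace: p3 -x-> p0 -y-> p4 -y-> p2 -x-> p2 -x-> p2 -x-> p2 -y-> p2 -x-> p2
End state p2 is not accepting.

No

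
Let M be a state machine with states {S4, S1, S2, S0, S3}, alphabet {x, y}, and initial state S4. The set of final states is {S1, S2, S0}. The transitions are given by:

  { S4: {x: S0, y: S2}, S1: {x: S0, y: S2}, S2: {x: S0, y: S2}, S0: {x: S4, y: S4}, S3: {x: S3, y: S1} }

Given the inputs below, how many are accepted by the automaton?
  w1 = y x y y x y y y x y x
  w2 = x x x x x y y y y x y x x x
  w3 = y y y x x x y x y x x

2

w1: S4 → S2 → S0 → S4 → S2 → S0 → S4 → S2 → S2 → S0 → S4 → S0  → end S0, accepted
w2: S4 → S0 → S4 → S0 → S4 → S0 → S4 → S2 → S2 → S2 → S0 → S4 → S0 → S4 → S0  → end S0, accepted
w3: S4 → S2 → S2 → S2 → S0 → S4 → S0 → S4 → S0 → S4 → S0 → S4  → end S4, rejected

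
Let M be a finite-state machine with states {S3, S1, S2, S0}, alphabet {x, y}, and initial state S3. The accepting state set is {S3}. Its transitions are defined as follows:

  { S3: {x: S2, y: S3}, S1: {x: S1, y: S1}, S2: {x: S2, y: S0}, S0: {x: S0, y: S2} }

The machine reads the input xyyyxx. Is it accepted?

No

Trace: S3 -x-> S2 -y-> S0 -y-> S2 -y-> S0 -x-> S0 -x-> S0
End state S0 is not accepting.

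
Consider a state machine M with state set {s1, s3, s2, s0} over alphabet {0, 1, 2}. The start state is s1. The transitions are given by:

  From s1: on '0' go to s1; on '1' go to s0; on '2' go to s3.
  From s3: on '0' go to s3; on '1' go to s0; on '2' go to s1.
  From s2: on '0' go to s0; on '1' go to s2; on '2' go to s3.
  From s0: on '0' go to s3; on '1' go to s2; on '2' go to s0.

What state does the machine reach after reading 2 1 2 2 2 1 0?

s0

Trace: s1 -2-> s3 -1-> s0 -2-> s0 -2-> s0 -2-> s0 -1-> s2 -0-> s0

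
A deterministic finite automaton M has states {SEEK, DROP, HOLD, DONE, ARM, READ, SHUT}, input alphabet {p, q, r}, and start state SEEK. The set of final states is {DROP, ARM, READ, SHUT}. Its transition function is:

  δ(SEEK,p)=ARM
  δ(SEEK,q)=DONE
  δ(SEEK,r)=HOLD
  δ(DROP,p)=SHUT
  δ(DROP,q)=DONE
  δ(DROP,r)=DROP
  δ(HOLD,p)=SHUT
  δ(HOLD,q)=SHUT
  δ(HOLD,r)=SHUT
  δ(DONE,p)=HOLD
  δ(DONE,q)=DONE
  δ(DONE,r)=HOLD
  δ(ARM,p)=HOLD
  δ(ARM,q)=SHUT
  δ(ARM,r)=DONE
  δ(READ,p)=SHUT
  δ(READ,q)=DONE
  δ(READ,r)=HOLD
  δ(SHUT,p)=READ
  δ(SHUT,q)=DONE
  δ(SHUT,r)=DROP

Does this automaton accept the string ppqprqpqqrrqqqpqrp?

Yes

SEEK → ARM → HOLD → SHUT → READ → HOLD → SHUT → READ → DONE → DONE → HOLD → SHUT → DONE → DONE → DONE → HOLD → SHUT → DROP → SHUT
End state SHUT is accepting.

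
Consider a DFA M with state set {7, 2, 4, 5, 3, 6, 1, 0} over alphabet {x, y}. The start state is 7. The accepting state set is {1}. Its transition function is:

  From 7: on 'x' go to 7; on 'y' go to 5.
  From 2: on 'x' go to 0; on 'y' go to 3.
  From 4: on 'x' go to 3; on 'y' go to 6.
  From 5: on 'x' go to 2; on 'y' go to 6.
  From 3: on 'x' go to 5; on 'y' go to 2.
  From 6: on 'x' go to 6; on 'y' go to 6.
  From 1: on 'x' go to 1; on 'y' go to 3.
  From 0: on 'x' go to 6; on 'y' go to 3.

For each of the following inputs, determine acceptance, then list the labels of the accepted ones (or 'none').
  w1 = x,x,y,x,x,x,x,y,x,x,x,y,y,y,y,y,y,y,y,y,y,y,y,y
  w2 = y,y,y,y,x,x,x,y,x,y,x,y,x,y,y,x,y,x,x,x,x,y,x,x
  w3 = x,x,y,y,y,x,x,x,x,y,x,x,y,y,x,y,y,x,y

w1: 7 → 7 → 7 → 5 → 2 → 0 → 6 → 6 → 6 → 6 → 6 → 6 → 6 → 6 → 6 → 6 → 6 → 6 → 6 → 6 → 6 → 6 → 6 → 6 → 6  → end 6, rejected
w2: 7 → 5 → 6 → 6 → 6 → 6 → 6 → 6 → 6 → 6 → 6 → 6 → 6 → 6 → 6 → 6 → 6 → 6 → 6 → 6 → 6 → 6 → 6 → 6 → 6  → end 6, rejected
w3: 7 → 7 → 7 → 5 → 6 → 6 → 6 → 6 → 6 → 6 → 6 → 6 → 6 → 6 → 6 → 6 → 6 → 6 → 6 → 6  → end 6, rejected

none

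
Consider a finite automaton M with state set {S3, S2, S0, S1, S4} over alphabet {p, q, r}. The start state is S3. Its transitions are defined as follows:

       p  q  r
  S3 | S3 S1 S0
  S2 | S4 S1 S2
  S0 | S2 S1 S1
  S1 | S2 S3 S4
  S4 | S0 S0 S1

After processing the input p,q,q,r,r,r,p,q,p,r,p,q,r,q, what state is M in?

start at S3
read 'p': S3 → S3
read 'q': S3 → S1
read 'q': S1 → S3
read 'r': S3 → S0
read 'r': S0 → S1
read 'r': S1 → S4
read 'p': S4 → S0
read 'q': S0 → S1
read 'p': S1 → S2
read 'r': S2 → S2
read 'p': S2 → S4
read 'q': S4 → S0
read 'r': S0 → S1
read 'q': S1 → S3

S3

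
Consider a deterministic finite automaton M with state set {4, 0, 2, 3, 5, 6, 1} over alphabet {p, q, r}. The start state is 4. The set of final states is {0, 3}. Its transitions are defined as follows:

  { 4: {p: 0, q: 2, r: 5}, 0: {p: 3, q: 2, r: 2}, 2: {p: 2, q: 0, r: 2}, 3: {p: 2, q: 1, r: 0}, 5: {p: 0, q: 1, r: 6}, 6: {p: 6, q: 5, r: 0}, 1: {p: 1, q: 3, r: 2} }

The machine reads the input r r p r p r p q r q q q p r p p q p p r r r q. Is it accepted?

4 → 5 → 6 → 6 → 0 → 3 → 0 → 3 → 1 → 2 → 0 → 2 → 0 → 3 → 0 → 3 → 2 → 0 → 3 → 2 → 2 → 2 → 2 → 0
End state 0 is accepting.

Yes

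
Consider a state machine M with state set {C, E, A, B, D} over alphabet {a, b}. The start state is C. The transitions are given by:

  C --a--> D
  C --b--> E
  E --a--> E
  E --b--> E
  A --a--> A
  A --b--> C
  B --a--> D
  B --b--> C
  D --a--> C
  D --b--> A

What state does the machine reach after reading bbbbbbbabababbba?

E

Trace: C -b-> E -b-> E -b-> E -b-> E -b-> E -b-> E -b-> E -a-> E -b-> E -a-> E -b-> E -a-> E -b-> E -b-> E -b-> E -a-> E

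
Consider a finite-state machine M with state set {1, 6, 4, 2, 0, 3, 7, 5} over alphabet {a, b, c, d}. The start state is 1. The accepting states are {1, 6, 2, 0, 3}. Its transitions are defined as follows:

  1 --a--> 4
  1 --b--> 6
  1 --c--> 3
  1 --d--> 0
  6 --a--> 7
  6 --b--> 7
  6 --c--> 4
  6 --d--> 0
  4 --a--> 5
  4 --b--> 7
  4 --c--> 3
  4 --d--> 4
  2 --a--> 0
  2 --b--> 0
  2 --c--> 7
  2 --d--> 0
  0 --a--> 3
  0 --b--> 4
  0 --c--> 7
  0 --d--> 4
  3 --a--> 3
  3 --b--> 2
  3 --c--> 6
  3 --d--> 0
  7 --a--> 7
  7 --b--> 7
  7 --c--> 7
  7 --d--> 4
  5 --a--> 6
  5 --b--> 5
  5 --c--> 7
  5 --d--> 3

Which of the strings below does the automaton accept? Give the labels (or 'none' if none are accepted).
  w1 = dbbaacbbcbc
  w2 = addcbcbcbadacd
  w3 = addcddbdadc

w3

w1:
  start at 1
  read 'd': 1 → 0
  read 'b': 0 → 4
  read 'b': 4 → 7
  read 'a': 7 → 7
  read 'a': 7 → 7
  read 'c': 7 → 7
  read 'b': 7 → 7
  read 'b': 7 → 7
  read 'c': 7 → 7
  read 'b': 7 → 7
  read 'c': 7 → 7
  end 7, rejected
w2:
  start at 1
  read 'a': 1 → 4
  read 'd': 4 → 4
  read 'd': 4 → 4
  read 'c': 4 → 3
  read 'b': 3 → 2
  read 'c': 2 → 7
  read 'b': 7 → 7
  read 'c': 7 → 7
  read 'b': 7 → 7
  read 'a': 7 → 7
  read 'd': 7 → 4
  read 'a': 4 → 5
  read 'c': 5 → 7
  read 'd': 7 → 4
  end 4, rejected
w3:
  start at 1
  read 'a': 1 → 4
  read 'd': 4 → 4
  read 'd': 4 → 4
  read 'c': 4 → 3
  read 'd': 3 → 0
  read 'd': 0 → 4
  read 'b': 4 → 7
  read 'd': 7 → 4
  read 'a': 4 → 5
  read 'd': 5 → 3
  read 'c': 3 → 6
  end 6, accepted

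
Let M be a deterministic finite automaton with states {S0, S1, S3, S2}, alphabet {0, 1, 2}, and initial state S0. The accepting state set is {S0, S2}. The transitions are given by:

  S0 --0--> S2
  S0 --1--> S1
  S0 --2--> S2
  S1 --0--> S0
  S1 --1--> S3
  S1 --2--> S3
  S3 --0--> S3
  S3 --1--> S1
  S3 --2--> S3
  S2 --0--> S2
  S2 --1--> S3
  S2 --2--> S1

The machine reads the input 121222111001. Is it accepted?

S0 → S1 → S3 → S1 → S3 → S3 → S3 → S1 → S3 → S1 → S0 → S2 → S3
End state S3 is not accepting.

No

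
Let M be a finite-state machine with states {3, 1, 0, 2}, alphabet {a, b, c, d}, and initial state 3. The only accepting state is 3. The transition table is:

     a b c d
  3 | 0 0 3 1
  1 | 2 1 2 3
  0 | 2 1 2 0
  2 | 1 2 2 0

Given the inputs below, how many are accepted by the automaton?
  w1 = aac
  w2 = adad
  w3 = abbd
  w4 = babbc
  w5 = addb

w1: Trace: 3 -a-> 0 -a-> 2 -c-> 2  → end 2, rejected
w2: Trace: 3 -a-> 0 -d-> 0 -a-> 2 -d-> 0  → end 0, rejected
w3: Trace: 3 -a-> 0 -b-> 1 -b-> 1 -d-> 3  → end 3, accepted
w4: Trace: 3 -b-> 0 -a-> 2 -b-> 2 -b-> 2 -c-> 2  → end 2, rejected
w5: Trace: 3 -a-> 0 -d-> 0 -d-> 0 -b-> 1  → end 1, rejected

1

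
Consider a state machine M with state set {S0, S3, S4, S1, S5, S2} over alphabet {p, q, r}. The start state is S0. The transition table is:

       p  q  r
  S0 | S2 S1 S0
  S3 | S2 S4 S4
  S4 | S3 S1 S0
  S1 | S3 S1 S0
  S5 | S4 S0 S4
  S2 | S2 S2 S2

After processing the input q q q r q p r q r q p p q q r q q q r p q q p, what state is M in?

S0 → S1 → S1 → S1 → S0 → S1 → S3 → S4 → S1 → S0 → S1 → S3 → S2 → S2 → S2 → S2 → S2 → S2 → S2 → S2 → S2 → S2 → S2 → S2

S2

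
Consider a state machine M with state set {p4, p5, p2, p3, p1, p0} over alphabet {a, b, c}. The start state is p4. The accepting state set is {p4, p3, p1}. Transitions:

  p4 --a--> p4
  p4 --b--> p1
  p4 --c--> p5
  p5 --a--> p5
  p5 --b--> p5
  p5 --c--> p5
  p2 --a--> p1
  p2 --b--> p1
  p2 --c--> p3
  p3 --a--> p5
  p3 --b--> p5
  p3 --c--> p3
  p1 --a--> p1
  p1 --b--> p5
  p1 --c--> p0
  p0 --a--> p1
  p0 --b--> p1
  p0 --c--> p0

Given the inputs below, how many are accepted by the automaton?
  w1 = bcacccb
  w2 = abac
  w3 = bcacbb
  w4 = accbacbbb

1

w1: Trace: p4 -b-> p1 -c-> p0 -a-> p1 -c-> p0 -c-> p0 -c-> p0 -b-> p1  → end p1, accepted
w2: Trace: p4 -a-> p4 -b-> p1 -a-> p1 -c-> p0  → end p0, rejected
w3: Trace: p4 -b-> p1 -c-> p0 -a-> p1 -c-> p0 -b-> p1 -b-> p5  → end p5, rejected
w4: Trace: p4 -a-> p4 -c-> p5 -c-> p5 -b-> p5 -a-> p5 -c-> p5 -b-> p5 -b-> p5 -b-> p5  → end p5, rejected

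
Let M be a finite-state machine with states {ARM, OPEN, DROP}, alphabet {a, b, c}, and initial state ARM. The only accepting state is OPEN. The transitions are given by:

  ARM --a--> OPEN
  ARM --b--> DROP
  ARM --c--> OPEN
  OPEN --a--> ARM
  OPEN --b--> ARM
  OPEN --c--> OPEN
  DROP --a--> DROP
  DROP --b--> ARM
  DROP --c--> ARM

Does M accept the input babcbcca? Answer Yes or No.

Trace: ARM -b-> DROP -a-> DROP -b-> ARM -c-> OPEN -b-> ARM -c-> OPEN -c-> OPEN -a-> ARM
End state ARM is not accepting.

No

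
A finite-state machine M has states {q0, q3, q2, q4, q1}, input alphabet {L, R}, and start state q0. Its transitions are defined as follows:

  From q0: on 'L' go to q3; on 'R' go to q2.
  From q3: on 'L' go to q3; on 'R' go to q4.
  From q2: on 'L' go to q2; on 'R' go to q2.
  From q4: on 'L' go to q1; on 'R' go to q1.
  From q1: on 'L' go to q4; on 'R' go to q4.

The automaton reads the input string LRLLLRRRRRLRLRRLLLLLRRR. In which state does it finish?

Trace: q0 -L-> q3 -R-> q4 -L-> q1 -L-> q4 -L-> q1 -R-> q4 -R-> q1 -R-> q4 -R-> q1 -R-> q4 -L-> q1 -R-> q4 -L-> q1 -R-> q4 -R-> q1 -L-> q4 -L-> q1 -L-> q4 -L-> q1 -L-> q4 -R-> q1 -R-> q4 -R-> q1

q1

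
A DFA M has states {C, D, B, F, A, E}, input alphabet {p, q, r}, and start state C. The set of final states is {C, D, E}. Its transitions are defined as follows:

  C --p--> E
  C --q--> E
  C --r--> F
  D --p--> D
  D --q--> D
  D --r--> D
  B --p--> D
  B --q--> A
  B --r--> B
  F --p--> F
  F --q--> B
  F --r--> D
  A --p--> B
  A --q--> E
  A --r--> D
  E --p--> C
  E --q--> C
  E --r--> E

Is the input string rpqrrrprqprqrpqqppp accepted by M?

Yes

start at C
read 'r': C → F
read 'p': F → F
read 'q': F → B
read 'r': B → B
read 'r': B → B
read 'r': B → B
read 'p': B → D
read 'r': D → D
read 'q': D → D
read 'p': D → D
read 'r': D → D
read 'q': D → D
read 'r': D → D
read 'p': D → D
read 'q': D → D
read 'q': D → D
read 'p': D → D
read 'p': D → D
read 'p': D → D
End state D is accepting.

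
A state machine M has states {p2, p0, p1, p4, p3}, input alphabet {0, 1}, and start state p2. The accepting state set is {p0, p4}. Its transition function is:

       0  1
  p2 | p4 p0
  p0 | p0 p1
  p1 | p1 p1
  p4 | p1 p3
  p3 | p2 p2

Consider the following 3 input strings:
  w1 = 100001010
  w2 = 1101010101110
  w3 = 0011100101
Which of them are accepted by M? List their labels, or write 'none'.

none

w1: p2 → p0 → p0 → p0 → p0 → p0 → p1 → p1 → p1 → p1  → end p1, rejected
w2: p2 → p0 → p1 → p1 → p1 → p1 → p1 → p1 → p1 → p1 → p1 → p1 → p1 → p1  → end p1, rejected
w3: p2 → p4 → p1 → p1 → p1 → p1 → p1 → p1 → p1 → p1 → p1  → end p1, rejected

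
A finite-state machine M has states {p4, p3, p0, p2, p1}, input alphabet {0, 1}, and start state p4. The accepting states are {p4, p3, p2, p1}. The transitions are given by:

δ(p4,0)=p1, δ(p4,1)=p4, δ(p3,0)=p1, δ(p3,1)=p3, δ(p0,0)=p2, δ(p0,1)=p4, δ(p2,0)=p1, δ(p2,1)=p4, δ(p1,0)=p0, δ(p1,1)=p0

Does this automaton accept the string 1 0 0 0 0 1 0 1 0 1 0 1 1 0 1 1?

Yes

start at p4
read '1': p4 → p4
read '0': p4 → p1
read '0': p1 → p0
read '0': p0 → p2
read '0': p2 → p1
read '1': p1 → p0
read '0': p0 → p2
read '1': p2 → p4
read '0': p4 → p1
read '1': p1 → p0
read '0': p0 → p2
read '1': p2 → p4
read '1': p4 → p4
read '0': p4 → p1
read '1': p1 → p0
read '1': p0 → p4
End state p4 is accepting.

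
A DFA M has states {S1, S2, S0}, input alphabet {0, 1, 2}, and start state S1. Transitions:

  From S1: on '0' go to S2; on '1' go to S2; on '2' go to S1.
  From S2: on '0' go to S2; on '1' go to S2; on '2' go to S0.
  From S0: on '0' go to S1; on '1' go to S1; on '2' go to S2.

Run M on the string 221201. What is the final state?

start at S1
read '2': S1 → S1
read '2': S1 → S1
read '1': S1 → S2
read '2': S2 → S0
read '0': S0 → S1
read '1': S1 → S2

S2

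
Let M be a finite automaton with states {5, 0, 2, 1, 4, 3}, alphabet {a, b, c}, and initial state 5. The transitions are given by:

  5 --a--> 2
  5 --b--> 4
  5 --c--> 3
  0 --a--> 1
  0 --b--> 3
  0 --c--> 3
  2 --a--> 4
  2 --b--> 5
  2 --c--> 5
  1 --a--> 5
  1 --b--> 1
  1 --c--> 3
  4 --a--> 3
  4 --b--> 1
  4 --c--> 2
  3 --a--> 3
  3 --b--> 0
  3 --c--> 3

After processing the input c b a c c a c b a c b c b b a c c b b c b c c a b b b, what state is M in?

0

start at 5
read 'c': 5 → 3
read 'b': 3 → 0
read 'a': 0 → 1
read 'c': 1 → 3
read 'c': 3 → 3
read 'a': 3 → 3
read 'c': 3 → 3
read 'b': 3 → 0
read 'a': 0 → 1
read 'c': 1 → 3
read 'b': 3 → 0
read 'c': 0 → 3
read 'b': 3 → 0
read 'b': 0 → 3
read 'a': 3 → 3
read 'c': 3 → 3
read 'c': 3 → 3
read 'b': 3 → 0
read 'b': 0 → 3
read 'c': 3 → 3
read 'b': 3 → 0
read 'c': 0 → 3
read 'c': 3 → 3
read 'a': 3 → 3
read 'b': 3 → 0
read 'b': 0 → 3
read 'b': 3 → 0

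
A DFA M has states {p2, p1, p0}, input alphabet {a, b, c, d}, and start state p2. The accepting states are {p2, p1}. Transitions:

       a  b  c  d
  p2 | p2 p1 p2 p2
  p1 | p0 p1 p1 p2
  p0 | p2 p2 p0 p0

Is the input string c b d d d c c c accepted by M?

Yes

p2 → p2 → p1 → p2 → p2 → p2 → p2 → p2 → p2
End state p2 is accepting.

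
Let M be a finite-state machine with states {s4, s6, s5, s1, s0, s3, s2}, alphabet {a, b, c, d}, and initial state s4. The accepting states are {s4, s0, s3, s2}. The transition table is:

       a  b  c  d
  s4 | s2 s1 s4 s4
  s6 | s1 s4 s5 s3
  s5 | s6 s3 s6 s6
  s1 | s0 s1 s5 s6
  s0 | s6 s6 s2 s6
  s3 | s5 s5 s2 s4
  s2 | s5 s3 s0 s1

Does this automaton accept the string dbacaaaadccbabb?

s4 → s4 → s1 → s0 → s2 → s5 → s6 → s1 → s0 → s6 → s5 → s6 → s4 → s2 → s3 → s5
End state s5 is not accepting.

No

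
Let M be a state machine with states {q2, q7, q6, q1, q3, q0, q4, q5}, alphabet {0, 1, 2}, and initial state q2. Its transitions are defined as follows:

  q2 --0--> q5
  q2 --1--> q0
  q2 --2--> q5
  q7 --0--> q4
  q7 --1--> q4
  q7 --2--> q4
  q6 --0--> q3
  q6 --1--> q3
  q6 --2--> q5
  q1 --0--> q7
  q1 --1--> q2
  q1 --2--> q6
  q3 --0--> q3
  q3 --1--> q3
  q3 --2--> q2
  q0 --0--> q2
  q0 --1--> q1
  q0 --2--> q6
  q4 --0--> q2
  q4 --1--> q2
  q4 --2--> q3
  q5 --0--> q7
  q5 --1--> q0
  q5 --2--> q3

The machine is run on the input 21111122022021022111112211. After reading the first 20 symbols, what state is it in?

q2 → q5 → q0 → q1 → q2 → q0 → q1 → q6 → q5 → q7 → q4 → q3 → q3 → q2 → q0 → q2 → q5 → q3 → q3 → q3 → q3
After 20 symbols: q3.

q3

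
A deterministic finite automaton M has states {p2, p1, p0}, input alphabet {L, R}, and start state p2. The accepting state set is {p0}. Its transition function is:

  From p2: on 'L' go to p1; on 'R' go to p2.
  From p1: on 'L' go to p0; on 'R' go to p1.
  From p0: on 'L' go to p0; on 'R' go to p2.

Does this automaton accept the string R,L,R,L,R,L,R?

No

p2 → p2 → p1 → p1 → p0 → p2 → p1 → p1
End state p1 is not accepting.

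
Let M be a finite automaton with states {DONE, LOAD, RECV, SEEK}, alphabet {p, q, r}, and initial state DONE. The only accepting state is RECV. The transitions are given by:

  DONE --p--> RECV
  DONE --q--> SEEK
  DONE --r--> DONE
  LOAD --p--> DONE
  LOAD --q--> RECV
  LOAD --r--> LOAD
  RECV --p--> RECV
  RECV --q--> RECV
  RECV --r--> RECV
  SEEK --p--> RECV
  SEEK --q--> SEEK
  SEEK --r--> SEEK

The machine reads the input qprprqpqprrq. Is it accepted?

Yes

DONE → SEEK → RECV → RECV → RECV → RECV → RECV → RECV → RECV → RECV → RECV → RECV → RECV
End state RECV is accepting.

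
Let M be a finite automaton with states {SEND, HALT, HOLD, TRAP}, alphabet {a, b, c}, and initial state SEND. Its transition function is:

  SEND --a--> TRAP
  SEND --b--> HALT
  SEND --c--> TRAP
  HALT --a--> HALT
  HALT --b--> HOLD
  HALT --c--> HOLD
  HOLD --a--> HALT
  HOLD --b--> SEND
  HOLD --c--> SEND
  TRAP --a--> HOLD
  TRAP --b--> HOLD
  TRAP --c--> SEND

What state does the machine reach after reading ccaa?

HOLD

SEND → TRAP → SEND → TRAP → HOLD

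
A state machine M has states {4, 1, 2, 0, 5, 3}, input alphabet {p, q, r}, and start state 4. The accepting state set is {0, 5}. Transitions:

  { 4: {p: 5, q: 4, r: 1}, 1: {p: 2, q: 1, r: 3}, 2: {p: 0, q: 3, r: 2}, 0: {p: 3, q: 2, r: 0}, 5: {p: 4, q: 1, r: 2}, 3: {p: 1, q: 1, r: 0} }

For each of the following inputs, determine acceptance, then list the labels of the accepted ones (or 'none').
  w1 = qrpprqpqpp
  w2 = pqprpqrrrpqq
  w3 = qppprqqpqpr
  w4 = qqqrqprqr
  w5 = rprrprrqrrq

w4

w1: Trace: 4 -q-> 4 -r-> 1 -p-> 2 -p-> 0 -r-> 0 -q-> 2 -p-> 0 -q-> 2 -p-> 0 -p-> 3  → end 3, rejected
w2: Trace: 4 -p-> 5 -q-> 1 -p-> 2 -r-> 2 -p-> 0 -q-> 2 -r-> 2 -r-> 2 -r-> 2 -p-> 0 -q-> 2 -q-> 3  → end 3, rejected
w3: Trace: 4 -q-> 4 -p-> 5 -p-> 4 -p-> 5 -r-> 2 -q-> 3 -q-> 1 -p-> 2 -q-> 3 -p-> 1 -r-> 3  → end 3, rejected
w4: Trace: 4 -q-> 4 -q-> 4 -q-> 4 -r-> 1 -q-> 1 -p-> 2 -r-> 2 -q-> 3 -r-> 0  → end 0, accepted
w5: Trace: 4 -r-> 1 -p-> 2 -r-> 2 -r-> 2 -p-> 0 -r-> 0 -r-> 0 -q-> 2 -r-> 2 -r-> 2 -q-> 3  → end 3, rejected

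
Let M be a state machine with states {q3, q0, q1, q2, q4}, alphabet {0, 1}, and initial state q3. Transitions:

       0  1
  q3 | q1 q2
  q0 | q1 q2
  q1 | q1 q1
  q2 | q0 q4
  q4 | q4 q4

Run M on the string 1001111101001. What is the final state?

Trace: q3 -1-> q2 -0-> q0 -0-> q1 -1-> q1 -1-> q1 -1-> q1 -1-> q1 -1-> q1 -0-> q1 -1-> q1 -0-> q1 -0-> q1 -1-> q1

q1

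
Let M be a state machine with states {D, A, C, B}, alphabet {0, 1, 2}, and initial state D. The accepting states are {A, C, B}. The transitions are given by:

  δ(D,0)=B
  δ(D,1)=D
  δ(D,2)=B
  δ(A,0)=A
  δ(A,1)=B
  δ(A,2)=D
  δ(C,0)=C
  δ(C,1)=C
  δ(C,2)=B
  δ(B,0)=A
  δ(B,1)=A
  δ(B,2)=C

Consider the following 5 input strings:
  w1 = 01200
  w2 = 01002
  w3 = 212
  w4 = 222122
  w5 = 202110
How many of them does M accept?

w1: D → B → A → D → B → A  → end A, accepted
w2: D → B → A → A → A → D  → end D, rejected
w3: D → B → A → D  → end D, rejected
w4: D → B → C → B → A → D → B  → end B, accepted
w5: D → B → A → D → D → D → B  → end B, accepted

3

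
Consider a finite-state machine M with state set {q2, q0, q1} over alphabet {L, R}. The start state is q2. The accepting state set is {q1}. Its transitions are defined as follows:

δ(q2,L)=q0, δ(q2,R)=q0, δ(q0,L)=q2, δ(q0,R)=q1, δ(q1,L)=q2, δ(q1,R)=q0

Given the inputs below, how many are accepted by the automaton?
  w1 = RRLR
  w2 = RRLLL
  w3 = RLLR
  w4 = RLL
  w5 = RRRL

1

w1:
  start at q2
  read 'R': q2 → q0
  read 'R': q0 → q1
  read 'L': q1 → q2
  read 'R': q2 → q0
  end q0, rejected
w2:
  start at q2
  read 'R': q2 → q0
  read 'R': q0 → q1
  read 'L': q1 → q2
  read 'L': q2 → q0
  read 'L': q0 → q2
  end q2, rejected
w3:
  start at q2
  read 'R': q2 → q0
  read 'L': q0 → q2
  read 'L': q2 → q0
  read 'R': q0 → q1
  end q1, accepted
w4:
  start at q2
  read 'R': q2 → q0
  read 'L': q0 → q2
  read 'L': q2 → q0
  end q0, rejected
w5:
  start at q2
  read 'R': q2 → q0
  read 'R': q0 → q1
  read 'R': q1 → q0
  read 'L': q0 → q2
  end q2, rejected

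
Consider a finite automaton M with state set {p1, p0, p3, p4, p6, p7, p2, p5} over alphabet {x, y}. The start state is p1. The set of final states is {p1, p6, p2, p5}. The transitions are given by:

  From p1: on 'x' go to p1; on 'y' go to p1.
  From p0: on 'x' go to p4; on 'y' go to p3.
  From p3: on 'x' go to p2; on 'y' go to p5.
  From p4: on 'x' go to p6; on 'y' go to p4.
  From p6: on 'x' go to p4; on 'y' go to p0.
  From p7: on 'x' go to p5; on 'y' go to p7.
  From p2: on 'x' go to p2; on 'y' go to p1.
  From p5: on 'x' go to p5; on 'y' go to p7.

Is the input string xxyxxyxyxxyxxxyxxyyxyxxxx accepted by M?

Trace: p1 -x-> p1 -x-> p1 -y-> p1 -x-> p1 -x-> p1 -y-> p1 -x-> p1 -y-> p1 -x-> p1 -x-> p1 -y-> p1 -x-> p1 -x-> p1 -x-> p1 -y-> p1 -x-> p1 -x-> p1 -y-> p1 -y-> p1 -x-> p1 -y-> p1 -x-> p1 -x-> p1 -x-> p1 -x-> p1
End state p1 is accepting.

Yes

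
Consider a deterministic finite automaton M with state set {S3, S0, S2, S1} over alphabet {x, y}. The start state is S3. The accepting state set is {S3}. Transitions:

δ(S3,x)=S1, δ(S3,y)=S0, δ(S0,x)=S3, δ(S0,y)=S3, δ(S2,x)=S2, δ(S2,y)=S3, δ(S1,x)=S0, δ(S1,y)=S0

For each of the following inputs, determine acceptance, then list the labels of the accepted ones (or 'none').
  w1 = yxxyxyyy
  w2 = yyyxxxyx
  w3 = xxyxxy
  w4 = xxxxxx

w3, w4

w1: S3 → S0 → S3 → S1 → S0 → S3 → S0 → S3 → S0  → end S0, rejected
w2: S3 → S0 → S3 → S0 → S3 → S1 → S0 → S3 → S1  → end S1, rejected
w3: S3 → S1 → S0 → S3 → S1 → S0 → S3  → end S3, accepted
w4: S3 → S1 → S0 → S3 → S1 → S0 → S3  → end S3, accepted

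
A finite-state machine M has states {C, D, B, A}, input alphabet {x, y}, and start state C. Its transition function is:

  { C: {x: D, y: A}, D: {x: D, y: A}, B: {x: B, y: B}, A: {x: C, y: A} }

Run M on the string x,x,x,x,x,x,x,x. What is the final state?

D

start at C
read 'x': C → D
read 'x': D → D
read 'x': D → D
read 'x': D → D
read 'x': D → D
read 'x': D → D
read 'x': D → D
read 'x': D → D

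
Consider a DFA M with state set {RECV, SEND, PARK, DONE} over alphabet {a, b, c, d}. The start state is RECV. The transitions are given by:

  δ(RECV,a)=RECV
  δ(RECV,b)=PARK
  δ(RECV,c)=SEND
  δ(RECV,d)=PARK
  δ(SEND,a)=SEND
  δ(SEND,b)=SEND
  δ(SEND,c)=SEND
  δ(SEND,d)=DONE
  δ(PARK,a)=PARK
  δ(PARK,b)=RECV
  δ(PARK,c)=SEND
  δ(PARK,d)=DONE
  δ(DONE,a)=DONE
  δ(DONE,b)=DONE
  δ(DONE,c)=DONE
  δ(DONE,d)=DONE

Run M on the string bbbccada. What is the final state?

Trace: RECV -b-> PARK -b-> RECV -b-> PARK -c-> SEND -c-> SEND -a-> SEND -d-> DONE -a-> DONE

DONE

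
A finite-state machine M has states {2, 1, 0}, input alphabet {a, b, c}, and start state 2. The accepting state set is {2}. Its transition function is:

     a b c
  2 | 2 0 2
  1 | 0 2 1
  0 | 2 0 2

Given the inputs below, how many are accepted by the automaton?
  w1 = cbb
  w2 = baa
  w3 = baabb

w1: 2 → 2 → 0 → 0  → end 0, rejected
w2: 2 → 0 → 2 → 2  → end 2, accepted
w3: 2 → 0 → 2 → 2 → 0 → 0  → end 0, rejected

1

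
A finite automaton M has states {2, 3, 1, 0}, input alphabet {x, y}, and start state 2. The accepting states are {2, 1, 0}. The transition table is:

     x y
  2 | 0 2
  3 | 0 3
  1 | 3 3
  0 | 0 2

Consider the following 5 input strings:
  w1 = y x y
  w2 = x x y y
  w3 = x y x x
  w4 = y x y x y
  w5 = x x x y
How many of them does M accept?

5

w1: Trace: 2 -y-> 2 -x-> 0 -y-> 2  → end 2, accepted
w2: Trace: 2 -x-> 0 -x-> 0 -y-> 2 -y-> 2  → end 2, accepted
w3: Trace: 2 -x-> 0 -y-> 2 -x-> 0 -x-> 0  → end 0, accepted
w4: Trace: 2 -y-> 2 -x-> 0 -y-> 2 -x-> 0 -y-> 2  → end 2, accepted
w5: Trace: 2 -x-> 0 -x-> 0 -x-> 0 -y-> 2  → end 2, accepted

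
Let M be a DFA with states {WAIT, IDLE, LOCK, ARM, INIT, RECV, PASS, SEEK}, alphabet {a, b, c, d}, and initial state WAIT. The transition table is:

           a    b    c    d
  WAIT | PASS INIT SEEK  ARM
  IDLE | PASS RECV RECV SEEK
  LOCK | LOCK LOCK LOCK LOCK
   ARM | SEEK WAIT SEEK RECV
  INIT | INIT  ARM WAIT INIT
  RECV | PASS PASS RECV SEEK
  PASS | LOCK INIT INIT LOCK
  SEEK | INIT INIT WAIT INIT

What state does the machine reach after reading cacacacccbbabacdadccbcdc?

SEEK

Trace: WAIT -c-> SEEK -a-> INIT -c-> WAIT -a-> PASS -c-> INIT -a-> INIT -c-> WAIT -c-> SEEK -c-> WAIT -b-> INIT -b-> ARM -a-> SEEK -b-> INIT -a-> INIT -c-> WAIT -d-> ARM -a-> SEEK -d-> INIT -c-> WAIT -c-> SEEK -b-> INIT -c-> WAIT -d-> ARM -c-> SEEK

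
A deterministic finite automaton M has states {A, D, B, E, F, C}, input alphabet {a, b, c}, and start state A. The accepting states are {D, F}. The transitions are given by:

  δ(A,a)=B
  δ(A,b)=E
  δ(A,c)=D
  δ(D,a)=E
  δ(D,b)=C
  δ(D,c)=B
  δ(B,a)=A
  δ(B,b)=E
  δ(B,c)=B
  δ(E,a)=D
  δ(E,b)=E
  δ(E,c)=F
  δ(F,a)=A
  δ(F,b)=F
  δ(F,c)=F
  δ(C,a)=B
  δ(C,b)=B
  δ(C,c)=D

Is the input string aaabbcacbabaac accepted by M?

A → B → A → B → E → E → F → A → D → C → B → E → D → E → F
End state F is accepting.

Yes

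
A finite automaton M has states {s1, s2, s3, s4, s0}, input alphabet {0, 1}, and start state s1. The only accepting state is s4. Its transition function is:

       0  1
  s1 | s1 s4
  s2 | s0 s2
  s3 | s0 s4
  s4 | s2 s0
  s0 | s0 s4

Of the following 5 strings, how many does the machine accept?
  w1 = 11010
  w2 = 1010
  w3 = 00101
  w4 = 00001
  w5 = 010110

1

w1:
  start at s1
  read '1': s1 → s4
  read '1': s4 → s0
  read '0': s0 → s0
  read '1': s0 → s4
  read '0': s4 → s2
  end s2, rejected
w2:
  start at s1
  read '1': s1 → s4
  read '0': s4 → s2
  read '1': s2 → s2
  read '0': s2 → s0
  end s0, rejected
w3:
  start at s1
  read '0': s1 → s1
  read '0': s1 → s1
  read '1': s1 → s4
  read '0': s4 → s2
  read '1': s2 → s2
  end s2, rejected
w4:
  start at s1
  read '0': s1 → s1
  read '0': s1 → s1
  read '0': s1 → s1
  read '0': s1 → s1
  read '1': s1 → s4
  end s4, accepted
w5:
  start at s1
  read '0': s1 → s1
  read '1': s1 → s4
  read '0': s4 → s2
  read '1': s2 → s2
  read '1': s2 → s2
  read '0': s2 → s0
  end s0, rejected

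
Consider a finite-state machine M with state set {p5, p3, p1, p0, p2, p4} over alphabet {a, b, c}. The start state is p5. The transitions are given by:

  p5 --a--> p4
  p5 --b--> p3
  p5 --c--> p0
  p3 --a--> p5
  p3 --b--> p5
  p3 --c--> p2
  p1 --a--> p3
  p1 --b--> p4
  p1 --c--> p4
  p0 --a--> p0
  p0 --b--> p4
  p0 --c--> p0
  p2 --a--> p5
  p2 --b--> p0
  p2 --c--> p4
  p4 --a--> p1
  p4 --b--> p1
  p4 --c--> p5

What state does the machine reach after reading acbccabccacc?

p0

p5 → p4 → p5 → p3 → p2 → p4 → p1 → p4 → p5 → p0 → p0 → p0 → p0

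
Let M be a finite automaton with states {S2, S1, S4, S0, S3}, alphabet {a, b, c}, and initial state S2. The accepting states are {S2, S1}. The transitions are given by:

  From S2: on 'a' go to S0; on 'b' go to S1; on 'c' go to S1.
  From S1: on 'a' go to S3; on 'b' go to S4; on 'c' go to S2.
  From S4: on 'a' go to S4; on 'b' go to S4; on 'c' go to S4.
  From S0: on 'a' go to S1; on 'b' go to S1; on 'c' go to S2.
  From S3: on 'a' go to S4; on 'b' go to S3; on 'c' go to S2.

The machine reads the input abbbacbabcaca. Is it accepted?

Trace: S2 -a-> S0 -b-> S1 -b-> S4 -b-> S4 -a-> S4 -c-> S4 -b-> S4 -a-> S4 -b-> S4 -c-> S4 -a-> S4 -c-> S4 -a-> S4
End state S4 is not accepting.

No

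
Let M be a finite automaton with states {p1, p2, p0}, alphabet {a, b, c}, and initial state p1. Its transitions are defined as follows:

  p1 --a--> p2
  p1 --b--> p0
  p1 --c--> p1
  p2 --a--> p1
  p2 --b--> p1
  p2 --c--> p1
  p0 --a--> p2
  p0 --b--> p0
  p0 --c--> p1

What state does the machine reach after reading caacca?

p2

p1 → p1 → p2 → p1 → p1 → p1 → p2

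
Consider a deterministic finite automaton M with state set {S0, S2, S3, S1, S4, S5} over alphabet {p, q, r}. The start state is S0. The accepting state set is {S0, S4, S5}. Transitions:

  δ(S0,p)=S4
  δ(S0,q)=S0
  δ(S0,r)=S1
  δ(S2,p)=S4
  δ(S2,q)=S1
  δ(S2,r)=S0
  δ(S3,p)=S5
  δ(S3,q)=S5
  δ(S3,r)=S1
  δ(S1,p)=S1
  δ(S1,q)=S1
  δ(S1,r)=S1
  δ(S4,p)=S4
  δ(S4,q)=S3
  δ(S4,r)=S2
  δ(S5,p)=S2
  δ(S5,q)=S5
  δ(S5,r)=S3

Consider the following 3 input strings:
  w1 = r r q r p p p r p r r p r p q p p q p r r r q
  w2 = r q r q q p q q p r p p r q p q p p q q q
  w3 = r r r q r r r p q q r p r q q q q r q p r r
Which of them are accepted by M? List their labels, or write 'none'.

none

w1: S0 → S1 → S1 → S1 → S1 → S1 → S1 → S1 → S1 → S1 → S1 → S1 → S1 → S1 → S1 → S1 → S1 → S1 → S1 → S1 → S1 → S1 → S1 → S1  → end S1, rejected
w2: S0 → S1 → S1 → S1 → S1 → S1 → S1 → S1 → S1 → S1 → S1 → S1 → S1 → S1 → S1 → S1 → S1 → S1 → S1 → S1 → S1 → S1  → end S1, rejected
w3: S0 → S1 → S1 → S1 → S1 → S1 → S1 → S1 → S1 → S1 → S1 → S1 → S1 → S1 → S1 → S1 → S1 → S1 → S1 → S1 → S1 → S1 → S1  → end S1, rejected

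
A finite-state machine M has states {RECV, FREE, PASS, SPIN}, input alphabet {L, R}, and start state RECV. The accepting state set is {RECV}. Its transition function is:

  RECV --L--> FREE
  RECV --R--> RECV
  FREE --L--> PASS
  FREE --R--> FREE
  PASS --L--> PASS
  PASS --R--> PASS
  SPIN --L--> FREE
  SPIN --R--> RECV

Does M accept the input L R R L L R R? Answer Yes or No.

No

RECV → FREE → FREE → FREE → PASS → PASS → PASS → PASS
End state PASS is not accepting.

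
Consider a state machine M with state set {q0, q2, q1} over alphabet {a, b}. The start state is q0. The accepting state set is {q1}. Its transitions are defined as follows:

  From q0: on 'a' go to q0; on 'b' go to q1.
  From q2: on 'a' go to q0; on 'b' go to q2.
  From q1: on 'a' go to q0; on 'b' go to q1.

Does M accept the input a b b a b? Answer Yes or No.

Trace: q0 -a-> q0 -b-> q1 -b-> q1 -a-> q0 -b-> q1
End state q1 is accepting.

Yes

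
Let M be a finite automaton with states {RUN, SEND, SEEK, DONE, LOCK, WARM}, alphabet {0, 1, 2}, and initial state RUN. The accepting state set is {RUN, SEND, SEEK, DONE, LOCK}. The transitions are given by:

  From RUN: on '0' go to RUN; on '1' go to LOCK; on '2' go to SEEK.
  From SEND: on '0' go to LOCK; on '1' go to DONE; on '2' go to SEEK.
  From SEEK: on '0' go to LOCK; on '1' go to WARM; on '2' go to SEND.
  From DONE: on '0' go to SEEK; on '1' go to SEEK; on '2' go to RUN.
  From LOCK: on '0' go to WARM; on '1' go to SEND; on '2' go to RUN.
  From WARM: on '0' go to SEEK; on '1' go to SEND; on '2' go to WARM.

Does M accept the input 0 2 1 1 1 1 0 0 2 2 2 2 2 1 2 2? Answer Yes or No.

Trace: RUN -0-> RUN -2-> SEEK -1-> WARM -1-> SEND -1-> DONE -1-> SEEK -0-> LOCK -0-> WARM -2-> WARM -2-> WARM -2-> WARM -2-> WARM -2-> WARM -1-> SEND -2-> SEEK -2-> SEND
End state SEND is accepting.

Yes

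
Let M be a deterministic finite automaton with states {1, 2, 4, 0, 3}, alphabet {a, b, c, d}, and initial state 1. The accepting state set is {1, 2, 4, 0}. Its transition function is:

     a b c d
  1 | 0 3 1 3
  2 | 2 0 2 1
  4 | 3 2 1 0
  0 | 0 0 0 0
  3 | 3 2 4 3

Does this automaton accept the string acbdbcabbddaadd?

start at 1
read 'a': 1 → 0
read 'c': 0 → 0
read 'b': 0 → 0
read 'd': 0 → 0
read 'b': 0 → 0
read 'c': 0 → 0
read 'a': 0 → 0
read 'b': 0 → 0
read 'b': 0 → 0
read 'd': 0 → 0
read 'd': 0 → 0
read 'a': 0 → 0
read 'a': 0 → 0
read 'd': 0 → 0
read 'd': 0 → 0
End state 0 is accepting.

Yes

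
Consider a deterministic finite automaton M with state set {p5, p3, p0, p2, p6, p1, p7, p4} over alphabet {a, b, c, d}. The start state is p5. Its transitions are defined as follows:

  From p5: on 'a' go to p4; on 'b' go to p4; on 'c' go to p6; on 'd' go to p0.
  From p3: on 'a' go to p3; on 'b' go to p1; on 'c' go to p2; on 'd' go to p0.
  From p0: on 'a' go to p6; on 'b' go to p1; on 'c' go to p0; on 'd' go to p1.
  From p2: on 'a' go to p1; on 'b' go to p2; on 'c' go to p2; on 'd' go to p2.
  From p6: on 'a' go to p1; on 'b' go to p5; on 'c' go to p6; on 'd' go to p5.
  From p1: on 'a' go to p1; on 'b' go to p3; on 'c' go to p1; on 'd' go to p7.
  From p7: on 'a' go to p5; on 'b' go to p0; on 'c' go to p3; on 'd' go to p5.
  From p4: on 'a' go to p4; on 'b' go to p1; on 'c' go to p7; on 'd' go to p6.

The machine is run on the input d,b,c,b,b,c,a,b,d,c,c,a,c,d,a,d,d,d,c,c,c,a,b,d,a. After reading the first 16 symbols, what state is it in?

start at p5
read 'd': p5 → p0
read 'b': p0 → p1
read 'c': p1 → p1
read 'b': p1 → p3
read 'b': p3 → p1
read 'c': p1 → p1
read 'a': p1 → p1
read 'b': p1 → p3
read 'd': p3 → p0
read 'c': p0 → p0
read 'c': p0 → p0
read 'a': p0 → p6
read 'c': p6 → p6
read 'd': p6 → p5
read 'a': p5 → p4
read 'd': p4 → p6
After 16 symbols: p6.

p6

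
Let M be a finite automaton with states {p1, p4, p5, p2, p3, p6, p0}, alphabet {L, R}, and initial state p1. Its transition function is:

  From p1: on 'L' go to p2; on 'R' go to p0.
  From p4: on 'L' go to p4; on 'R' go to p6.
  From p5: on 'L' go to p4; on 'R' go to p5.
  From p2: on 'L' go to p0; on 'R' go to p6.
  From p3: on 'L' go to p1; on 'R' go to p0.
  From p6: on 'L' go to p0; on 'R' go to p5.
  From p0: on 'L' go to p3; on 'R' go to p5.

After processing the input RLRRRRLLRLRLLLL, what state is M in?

p4

start at p1
read 'R': p1 → p0
read 'L': p0 → p3
read 'R': p3 → p0
read 'R': p0 → p5
read 'R': p5 → p5
read 'R': p5 → p5
read 'L': p5 → p4
read 'L': p4 → p4
read 'R': p4 → p6
read 'L': p6 → p0
read 'R': p0 → p5
read 'L': p5 → p4
read 'L': p4 → p4
read 'L': p4 → p4
read 'L': p4 → p4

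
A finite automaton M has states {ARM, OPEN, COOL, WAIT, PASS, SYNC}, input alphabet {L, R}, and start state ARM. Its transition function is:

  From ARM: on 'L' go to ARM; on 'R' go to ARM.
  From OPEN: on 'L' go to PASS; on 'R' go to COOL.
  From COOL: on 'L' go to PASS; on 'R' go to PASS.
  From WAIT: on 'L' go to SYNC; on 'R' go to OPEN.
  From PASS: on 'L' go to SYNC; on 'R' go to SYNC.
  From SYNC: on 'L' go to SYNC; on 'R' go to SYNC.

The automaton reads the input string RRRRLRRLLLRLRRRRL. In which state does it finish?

ARM

Trace: ARM -R-> ARM -R-> ARM -R-> ARM -R-> ARM -L-> ARM -R-> ARM -R-> ARM -L-> ARM -L-> ARM -L-> ARM -R-> ARM -L-> ARM -R-> ARM -R-> ARM -R-> ARM -R-> ARM -L-> ARM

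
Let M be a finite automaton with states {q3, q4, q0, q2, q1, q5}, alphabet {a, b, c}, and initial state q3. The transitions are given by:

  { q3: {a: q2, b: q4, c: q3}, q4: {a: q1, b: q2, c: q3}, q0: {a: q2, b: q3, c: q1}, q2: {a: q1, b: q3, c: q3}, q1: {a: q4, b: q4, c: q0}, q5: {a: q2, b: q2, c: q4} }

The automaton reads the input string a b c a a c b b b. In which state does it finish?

q3 → q2 → q3 → q3 → q2 → q1 → q0 → q3 → q4 → q2

q2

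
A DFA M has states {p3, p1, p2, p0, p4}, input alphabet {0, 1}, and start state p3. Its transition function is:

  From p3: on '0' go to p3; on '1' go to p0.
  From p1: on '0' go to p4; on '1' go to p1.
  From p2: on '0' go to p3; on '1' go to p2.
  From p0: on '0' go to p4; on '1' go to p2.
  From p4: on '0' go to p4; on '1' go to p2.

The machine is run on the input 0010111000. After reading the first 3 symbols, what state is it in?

Trace: p3 -0-> p3 -0-> p3 -1-> p0
After 3 symbols: p0.

p0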